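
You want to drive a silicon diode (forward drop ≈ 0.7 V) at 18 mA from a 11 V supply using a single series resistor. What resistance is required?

The resistor drops V_S − V_D = 11 − 0.7 = 10.3 V at 18 mA.
R = 10.3 V / 18 mA = 0.572 kΩ.

R ≈ 0.57 kΩ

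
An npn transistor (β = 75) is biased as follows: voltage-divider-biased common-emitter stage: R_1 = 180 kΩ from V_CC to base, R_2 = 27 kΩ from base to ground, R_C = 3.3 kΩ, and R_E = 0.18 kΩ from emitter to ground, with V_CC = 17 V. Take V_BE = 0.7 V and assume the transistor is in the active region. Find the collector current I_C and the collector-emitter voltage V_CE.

I_C ≈ 3.1 mA, V_CE ≈ 6.3 V

Thevenize the base divider: V_Th = V_CC·R_2/(R_1+R_2) = 17×27/207 = 2.22 V, R_Th = R_1‖R_2 = 23.5 kΩ.
Base-emitter loop: V_Th = I_B·R_Th + V_BE + (β+1)I_B·R_E, so I_B = (2.22 − 0.7) / (23.5 + 76×0.18) = 0.0408 mA.
I_C = β·I_B = 75×0.0408 = 3.06 mA, and I_E = (β+1)I_B = 3.1 mA.
V_CE = V_CC − I_C·R_C − I_E·R_E = 17 − 3.06×3.3 − 3.1×0.18 = 6.33 V.
V_CE = 6.33 V > 0.2 V confirms active-region operation.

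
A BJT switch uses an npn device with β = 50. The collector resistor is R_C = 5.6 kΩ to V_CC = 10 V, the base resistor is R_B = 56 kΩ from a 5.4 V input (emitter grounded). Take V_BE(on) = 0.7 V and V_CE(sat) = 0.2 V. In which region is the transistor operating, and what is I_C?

saturation; I_C ≈ 1.8 mA

Assume active: I_B = (5.4 − 0.7)/56 = 0.0839 mA, giving I_C = β·I_B = 4.2 mA.
But then V_CE = 10 − 4.2×5.6 = -13.5 V < V_CE(sat) = 0.2 V — impossible in the active region.
So the transistor is saturated. With V_CE = 0.2 V, I_C = (V_CC − 0.2)/R_C = 9.8/5.6 = 1.75 mA.
Check: β·I_B = 4.2 mA > I_C = 1.75 mA, confirming saturation.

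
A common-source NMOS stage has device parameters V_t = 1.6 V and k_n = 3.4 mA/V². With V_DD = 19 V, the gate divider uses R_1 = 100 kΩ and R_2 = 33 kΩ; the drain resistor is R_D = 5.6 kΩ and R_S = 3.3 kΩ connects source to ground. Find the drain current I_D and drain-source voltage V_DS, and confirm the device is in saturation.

V_G = V_DD·R_2/(R_1+R_2) = 19×33/133 = 4.71 V.
Assume saturation: I_D = (k_n/2)(V_GS − V_t)² with V_GS = V_G − I_D·R_S = 4.71 − 3.3·I_D.
Substituting gives 18.5·I_D² − 35.9·I_D + 16.5 = 0, with roots I_D = 0.743 or 1.2 mA.
The root I_D = 1.2 mA gives V_GS = 0.76 V ≤ V_t, so take I_D = 0.743 mA.
Then V_GS = 2.26 V and V_DS = V_DD − I_D(R_D+R_S) = 19 − 0.743×8.9 = 12.4 V.
Saturation requires V_DS ≥ V_GS − V_t = 0.661 V; 12.4 ≥ 0.661 ✓.

I_D ≈ 0.74 mA, V_DS ≈ 12 V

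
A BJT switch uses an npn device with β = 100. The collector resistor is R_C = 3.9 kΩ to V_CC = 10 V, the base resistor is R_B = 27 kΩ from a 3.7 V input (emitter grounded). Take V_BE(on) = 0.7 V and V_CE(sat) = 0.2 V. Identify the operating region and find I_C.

saturation; I_C ≈ 2.5 mA

Assume active: I_B = (3.7 − 0.7)/27 = 0.111 mA, giving I_C = β·I_B = 11.1 mA.
But then V_CE = 10 − 11.1×3.9 = -33.3 V < V_CE(sat) = 0.2 V — impossible in the active region.
So the transistor is saturated. With V_CE = 0.2 V, I_C = (V_CC − 0.2)/R_C = 9.8/3.9 = 2.51 mA.
Check: β·I_B = 11.1 mA > I_C = 2.51 mA, confirming saturation.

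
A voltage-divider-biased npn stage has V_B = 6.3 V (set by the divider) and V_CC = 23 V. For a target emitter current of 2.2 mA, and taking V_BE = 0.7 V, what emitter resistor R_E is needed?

R_E ≈ 2.5 kΩ

V_E = V_B − V_BE = 6.3 − 0.7 = 5.6 V.
R_E = V_E / I_E = 5.6 / 2.2 = 2.55 kΩ.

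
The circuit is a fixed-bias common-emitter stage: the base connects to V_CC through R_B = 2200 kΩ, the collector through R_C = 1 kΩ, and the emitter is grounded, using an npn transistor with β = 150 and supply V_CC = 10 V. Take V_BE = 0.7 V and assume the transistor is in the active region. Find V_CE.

V_CE ≈ 9.4 V

Base loop: V_CC = I_B·R_B + V_BE, so I_B = (10 − 0.7)/2200 kΩ = 0.00423 mA.
In the active region I_C = β·I_B = 150 × 0.00423 = 0.634 mA.
Collector loop: V_CE = V_CC − I_C·R_C = 10 − 0.634×1 = 9.37 V.
Since V_CE = 9.37 V > V_CE(sat) ≈ 0.2 V, the transistor is in the active region as assumed.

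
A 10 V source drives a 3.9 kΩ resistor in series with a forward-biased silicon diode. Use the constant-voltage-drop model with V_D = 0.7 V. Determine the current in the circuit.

I ≈ 2.4 mA

KVL around the loop: 10 = V_D + I·R = 0.7 + I × 3.9 kΩ.
So I = (10 − 0.7) / 3.9 kΩ = 9.3 / 3.9 = 2.38 mA.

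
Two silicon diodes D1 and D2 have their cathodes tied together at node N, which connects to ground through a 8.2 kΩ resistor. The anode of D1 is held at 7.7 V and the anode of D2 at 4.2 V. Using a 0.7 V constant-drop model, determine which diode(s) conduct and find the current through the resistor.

Assume both conduct. Then node N would need to be at both 7.7−0.7 = 7 V and 4.2−0.7 = 3.5 V, which is impossible.
Assume only D1 conducts: V_N = 7.7 − 0.7 = 7 V, so I_R = 7/8.2 = 0.854 mA.
Check D2: its anode-to-cathode voltage is 4.2 − 7 = -2.8 V < 0.7 V, so it is off. The assumption is consistent.

Only D1 conducts; I_R ≈ 0.85 mA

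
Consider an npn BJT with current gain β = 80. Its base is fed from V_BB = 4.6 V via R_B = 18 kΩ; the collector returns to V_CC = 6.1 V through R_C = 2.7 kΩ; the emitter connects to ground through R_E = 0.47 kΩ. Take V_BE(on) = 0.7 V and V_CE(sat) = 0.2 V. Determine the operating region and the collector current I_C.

Assume active: I_B = (4.6 − 0.7)/(18 + 81×0.47) = 0.0696 mA, I_C = β·I_B = 5.56 mA.
Then V_CE = 6.1 − 5.56×2.7 − 5.63×0.47 = -11.6 V < 0.2 V — the active assumption fails.
Re-solve with V_CE = 0.2 V. KCL at the emitter: V_E/R_E = (V_BB−0.7−V_E)/R_B + (V_CC−0.2−V_E)/R_C, giving V_E = 0.941 V.
I_C = (V_CC − 0.2 − V_E)/R_C = (5.9 − 0.941)/2.7 = 1.84 mA.
Check: I_B = (3.9 − 0.941)/18 = 0.164 mA, and β·I_B = 13.2 mA > I_C, confirming saturation.

saturation; I_C ≈ 1.8 mA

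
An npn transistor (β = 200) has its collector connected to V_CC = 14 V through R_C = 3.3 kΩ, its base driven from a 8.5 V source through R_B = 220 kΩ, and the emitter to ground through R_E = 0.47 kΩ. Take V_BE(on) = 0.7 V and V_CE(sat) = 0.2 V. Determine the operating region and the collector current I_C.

saturation; I_C ≈ 3.7 mA

Assume active: I_B = (8.5 − 0.7)/(220 + 201×0.47) = 0.0248 mA, I_C = β·I_B = 4.96 mA.
Then V_CE = 14 − 4.96×3.3 − 4.99×0.47 = -4.71 V < 0.2 V — the active assumption fails.
Re-solve with V_CE = 0.2 V. KCL at the emitter: V_E/R_E = (V_BB−0.7−V_E)/R_B + (V_CC−0.2−V_E)/R_C, giving V_E = 1.73 V.
I_C = (V_CC − 0.2 − V_E)/R_C = (13.8 − 1.73)/3.3 = 3.66 mA.
Check: I_B = (7.8 − 1.73)/220 = 0.0276 mA, and β·I_B = 5.52 mA > I_C, confirming saturation.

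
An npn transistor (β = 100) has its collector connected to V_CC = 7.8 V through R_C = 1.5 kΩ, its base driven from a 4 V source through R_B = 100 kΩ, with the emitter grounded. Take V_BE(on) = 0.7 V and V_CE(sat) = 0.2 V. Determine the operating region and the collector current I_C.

active; I_C ≈ 3.3 mA

Assume active. Base-emitter loop: I_B = (V_BB − V_BE)/R_B = (4 − 0.7)/100 = 0.033 mA.
I_C = β·I_B = 100×0.033 = 3.3 mA.
V_CE = V_CC − I_C·R_C = 7.8 − 3.3×1.5 = 2.85 V > V_CE(sat), so the active-region assumption holds.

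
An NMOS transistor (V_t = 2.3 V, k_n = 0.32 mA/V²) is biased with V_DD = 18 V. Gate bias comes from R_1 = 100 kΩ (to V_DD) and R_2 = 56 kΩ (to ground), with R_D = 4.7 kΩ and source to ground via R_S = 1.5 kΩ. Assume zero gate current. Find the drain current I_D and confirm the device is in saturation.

I_D ≈ 1.1 mA

V_G = V_DD·R_2/(R_1+R_2) = 18×56/156 = 6.46 V.
Assume saturation: I_D = (k_n/2)(V_GS − V_t)² with V_GS = V_G − I_D·R_S = 6.46 − 1.5·I_D.
Substituting gives 0.36·I_D² − 3·I_D + 2.77 = 0, with roots I_D = 1.06 or 7.27 mA.
The root I_D = 7.27 mA gives V_GS = -4.44 V ≤ V_t, so take I_D = 1.06 mA.
Then V_GS = 4.87 V and V_DS = V_DD − I_D(R_D+R_S) = 18 − 1.06×6.2 = 11.4 V.
Saturation requires V_DS ≥ V_GS − V_t = 2.57 V; 11.4 ≥ 2.57 ✓.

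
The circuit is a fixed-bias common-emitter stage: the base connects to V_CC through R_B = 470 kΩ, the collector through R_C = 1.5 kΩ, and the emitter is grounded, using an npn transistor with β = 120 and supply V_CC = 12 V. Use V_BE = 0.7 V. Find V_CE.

Base loop: V_CC = I_B·R_B + V_BE, so I_B = (12 − 0.7)/470 kΩ = 0.024 mA.
In the active region I_C = β·I_B = 120 × 0.024 = 2.89 mA.
Collector loop: V_CE = V_CC − I_C·R_C = 12 − 2.89×1.5 = 7.67 V.
Since V_CE = 7.67 V > V_CE(sat) ≈ 0.2 V, the transistor is in the active region as assumed.

V_CE ≈ 7.7 V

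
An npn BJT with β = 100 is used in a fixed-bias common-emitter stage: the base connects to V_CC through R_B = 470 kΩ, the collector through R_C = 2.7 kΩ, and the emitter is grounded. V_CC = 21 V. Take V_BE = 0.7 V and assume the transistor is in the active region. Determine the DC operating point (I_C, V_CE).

Base loop: V_CC = I_B·R_B + V_BE, so I_B = (21 − 0.7)/470 kΩ = 0.0432 mA.
In the active region I_C = β·I_B = 100 × 0.0432 = 4.32 mA.
Collector loop: V_CE = V_CC − I_C·R_C = 21 − 4.32×2.7 = 9.34 V.
Since V_CE = 9.34 V > V_CE(sat) ≈ 0.2 V, the transistor is in the active region as assumed.

I_C ≈ 4.3 mA, V_CE ≈ 9.3 V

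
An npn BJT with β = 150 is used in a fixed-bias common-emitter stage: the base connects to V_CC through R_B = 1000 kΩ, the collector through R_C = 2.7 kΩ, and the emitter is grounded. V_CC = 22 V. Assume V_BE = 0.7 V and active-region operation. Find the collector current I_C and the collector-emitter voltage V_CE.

I_C ≈ 3.2 mA, V_CE ≈ 13 V

Base loop: V_CC = I_B·R_B + V_BE, so I_B = (22 − 0.7)/1000 kΩ = 0.0213 mA.
In the active region I_C = β·I_B = 150 × 0.0213 = 3.19 mA.
Collector loop: V_CE = V_CC − I_C·R_C = 22 − 3.19×2.7 = 13.4 V.
Since V_CE = 13.4 V > V_CE(sat) ≈ 0.2 V, the transistor is in the active region as assumed.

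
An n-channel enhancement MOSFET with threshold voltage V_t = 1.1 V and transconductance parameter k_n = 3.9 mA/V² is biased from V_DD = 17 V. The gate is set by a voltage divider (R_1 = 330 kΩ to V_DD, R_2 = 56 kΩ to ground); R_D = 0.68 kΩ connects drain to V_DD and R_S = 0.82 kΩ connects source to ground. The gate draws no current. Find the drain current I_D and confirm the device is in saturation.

I_D ≈ 0.86 mA

V_G = V_DD·R_2/(R_1+R_2) = 17×56/386 = 2.47 V.
Assume saturation: I_D = (k_n/2)(V_GS − V_t)² with V_GS = V_G − I_D·R_S = 2.47 − 0.82·I_D.
Substituting gives 1.31·I_D² − 5.37·I_D + 3.64 = 0, with roots I_D = 0.858 or 3.24 mA.
The root I_D = 3.24 mA gives V_GS = -0.189 V ≤ V_t, so take I_D = 0.858 mA.
Then V_GS = 1.76 V and V_DS = V_DD − I_D(R_D+R_S) = 17 − 0.858×1.5 = 15.7 V.
Saturation requires V_DS ≥ V_GS − V_t = 0.663 V; 15.7 ≥ 0.663 ✓.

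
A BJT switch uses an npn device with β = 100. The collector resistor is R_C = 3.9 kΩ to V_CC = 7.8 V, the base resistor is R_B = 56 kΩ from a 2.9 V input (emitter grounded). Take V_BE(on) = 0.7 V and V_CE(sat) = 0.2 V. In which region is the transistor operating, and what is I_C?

saturation; I_C ≈ 1.9 mA

Assume active: I_B = (2.9 − 0.7)/56 = 0.0393 mA, giving I_C = β·I_B = 3.93 mA.
But then V_CE = 7.8 − 3.93×3.9 = -7.52 V < V_CE(sat) = 0.2 V — impossible in the active region.
So the transistor is saturated. With V_CE = 0.2 V, I_C = (V_CC − 0.2)/R_C = 7.6/3.9 = 1.95 mA.
Check: β·I_B = 3.93 mA > I_C = 1.95 mA, confirming saturation.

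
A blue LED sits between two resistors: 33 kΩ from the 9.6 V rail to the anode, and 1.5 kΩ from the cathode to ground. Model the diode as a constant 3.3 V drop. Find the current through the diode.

I ≈ 0.18 mA

The two resistors are in series with the diode, so KVL gives 9.6 = I·33 + 3.3 + I·1.5.
I = (9.6 − 3.3) / (33 + 1.5) kΩ = 6.3 / 34.5 = 0.183 mA.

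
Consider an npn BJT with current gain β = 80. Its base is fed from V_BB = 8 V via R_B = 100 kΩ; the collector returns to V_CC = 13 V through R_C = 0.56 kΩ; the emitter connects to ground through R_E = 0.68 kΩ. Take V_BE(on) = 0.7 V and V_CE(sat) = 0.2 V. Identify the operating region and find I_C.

Assume active. Base-emitter loop: I_B = (V_BB − V_BE)/(R_B + (β+1)R_E) = (8 − 0.7)/(100 + 81×0.68) = 0.0471 mA.
I_C = β·I_B = 80×0.0471 = 3.77 mA.
V_CE = V_CC − I_C·R_C − I_E·R_E = 13 − 3.77×0.56 − 3.81×0.68 = 8.3 V > V_CE(sat), so the active-region assumption holds.

active; I_C ≈ 3.8 mA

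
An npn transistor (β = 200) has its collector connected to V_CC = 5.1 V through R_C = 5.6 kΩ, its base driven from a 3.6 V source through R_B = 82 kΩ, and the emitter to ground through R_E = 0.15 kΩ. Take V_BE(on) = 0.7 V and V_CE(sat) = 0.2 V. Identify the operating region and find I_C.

saturation; I_C ≈ 0.85 mA

Assume active: I_B = (3.6 − 0.7)/(82 + 201×0.15) = 0.0259 mA, I_C = β·I_B = 5.17 mA.
Then V_CE = 5.1 − 5.17×5.6 − 5.2×0.15 = -24.6 V < 0.2 V — the active assumption fails.
Re-solve with V_CE = 0.2 V. KCL at the emitter: V_E/R_E = (V_BB−0.7−V_E)/R_B + (V_CC−0.2−V_E)/R_C, giving V_E = 0.133 V.
I_C = (V_CC − 0.2 − V_E)/R_C = (4.9 − 0.133)/5.6 = 0.851 mA.
Check: I_B = (2.9 − 0.133)/82 = 0.0337 mA, and β·I_B = 6.75 mA > I_C, confirming saturation.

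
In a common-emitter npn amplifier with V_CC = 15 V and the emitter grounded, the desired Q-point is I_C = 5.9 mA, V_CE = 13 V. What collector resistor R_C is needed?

R_C ≈ 0.34 kΩ

Collector loop: V_CC = I_C·R_C + V_CE.
R_C = (V_CC − V_CE)/I_C = (15 − 13)/5.9 = 0.339 kΩ.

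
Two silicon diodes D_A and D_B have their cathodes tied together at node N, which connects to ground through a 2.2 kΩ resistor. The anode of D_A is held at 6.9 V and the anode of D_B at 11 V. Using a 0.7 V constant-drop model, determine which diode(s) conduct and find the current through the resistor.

Assume both conduct. Then node N would need to be at both 6.9−0.7 = 6.2 V and 11−0.7 = 10.3 V, which is impossible.
Assume only D_B conducts: V_N = 11 − 0.7 = 10.3 V, so I_R = 10.3/2.2 = 4.68 mA.
Check D_A: its anode-to-cathode voltage is 6.9 − 10.3 = -3.4 V < 0.7 V, so it is off. The assumption is consistent.

Only D_B conducts; I_R ≈ 4.7 mA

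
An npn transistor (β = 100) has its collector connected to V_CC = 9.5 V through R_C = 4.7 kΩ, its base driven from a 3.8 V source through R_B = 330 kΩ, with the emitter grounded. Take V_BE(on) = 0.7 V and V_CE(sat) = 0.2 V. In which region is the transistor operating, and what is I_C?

active; I_C ≈ 0.94 mA

Assume active. Base-emitter loop: I_B = (V_BB − V_BE)/R_B = (3.8 − 0.7)/330 = 0.00939 mA.
I_C = β·I_B = 100×0.00939 = 0.939 mA.
V_CE = V_CC − I_C·R_C = 9.5 − 0.939×4.7 = 5.08 V > V_CE(sat), so the active-region assumption holds.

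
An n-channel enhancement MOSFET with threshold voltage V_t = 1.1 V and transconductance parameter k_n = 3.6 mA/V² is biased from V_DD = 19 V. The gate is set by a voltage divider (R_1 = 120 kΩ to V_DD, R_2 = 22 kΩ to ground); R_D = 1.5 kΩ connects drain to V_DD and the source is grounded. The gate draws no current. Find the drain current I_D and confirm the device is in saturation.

I_D ≈ 6.1 mA

V_G = V_DD·R_2/(R_1+R_2) = 19×22/142 = 2.94 V. With the source grounded, V_GS = V_G = 2.94 V.
Assume saturation: I_D = (k_n/2)(V_GS − V_t)² = (3.6/2)×(2.94 − 1.1)² = 1.8×1.84² = 6.12 mA.
V_DS = V_DD − I_D·R_D = 19 − 6.12×1.5 = 9.82 V.
Saturation requires V_DS ≥ V_GS − V_t = 1.84 V; 9.82 ≥ 1.84 ✓.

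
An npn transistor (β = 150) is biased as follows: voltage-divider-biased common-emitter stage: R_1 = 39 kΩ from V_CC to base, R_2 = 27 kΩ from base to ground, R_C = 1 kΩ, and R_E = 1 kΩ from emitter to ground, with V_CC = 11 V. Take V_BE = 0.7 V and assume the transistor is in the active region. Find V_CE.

V_CE ≈ 4.1 V

Thevenize the base divider: V_Th = V_CC·R_2/(R_1+R_2) = 11×27/66 = 4.5 V, R_Th = R_1‖R_2 = 16 kΩ.
Base-emitter loop: V_Th = I_B·R_Th + V_BE + (β+1)I_B·R_E, so I_B = (4.5 − 0.7) / (16 + 151×1) = 0.0228 mA.
I_C = β·I_B = 150×0.0228 = 3.41 mA, and I_E = (β+1)I_B = 3.44 mA.
V_CE = V_CC − I_C·R_C − I_E·R_E = 11 − 3.41×1 − 3.44×1 = 4.15 V.
V_CE = 4.15 V > 0.2 V confirms active-region operation.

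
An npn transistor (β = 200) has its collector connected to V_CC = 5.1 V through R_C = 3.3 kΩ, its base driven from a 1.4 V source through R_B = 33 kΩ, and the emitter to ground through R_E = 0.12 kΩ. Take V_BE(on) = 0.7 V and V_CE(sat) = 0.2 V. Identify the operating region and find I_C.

Assume active: I_B = (1.4 − 0.7)/(33 + 201×0.12) = 0.0123 mA, I_C = β·I_B = 2.45 mA.
Then V_CE = 5.1 − 2.45×3.3 − 2.46×0.12 = -3.28 V < 0.2 V — the active assumption fails.
Re-solve with V_CE = 0.2 V. KCL at the emitter: V_E/R_E = (V_BB−0.7−V_E)/R_B + (V_CC−0.2−V_E)/R_C, giving V_E = 0.174 V.
I_C = (V_CC − 0.2 − V_E)/R_C = (4.9 − 0.174)/3.3 = 1.43 mA.
Check: I_B = (0.7 − 0.174)/33 = 0.0159 mA, and β·I_B = 3.19 mA > I_C, confirming saturation.

saturation; I_C ≈ 1.4 mA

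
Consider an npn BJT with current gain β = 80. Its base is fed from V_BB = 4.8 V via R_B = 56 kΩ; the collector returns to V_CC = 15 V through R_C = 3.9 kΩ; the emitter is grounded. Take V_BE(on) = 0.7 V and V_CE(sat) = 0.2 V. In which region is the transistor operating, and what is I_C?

Assume active: I_B = (4.8 − 0.7)/56 = 0.0732 mA, giving I_C = β·I_B = 5.86 mA.
But then V_CE = 15 − 5.86×3.9 = -7.84 V < V_CE(sat) = 0.2 V — impossible in the active region.
So the transistor is saturated. With V_CE = 0.2 V, I_C = (V_CC − 0.2)/R_C = 14.8/3.9 = 3.79 mA.
Check: β·I_B = 5.86 mA > I_C = 3.79 mA, confirming saturation.

saturation; I_C ≈ 3.8 mA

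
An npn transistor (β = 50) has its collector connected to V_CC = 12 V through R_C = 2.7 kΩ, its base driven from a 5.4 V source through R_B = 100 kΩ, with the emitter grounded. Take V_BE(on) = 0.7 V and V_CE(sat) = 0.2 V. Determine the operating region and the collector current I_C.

active; I_C ≈ 2.4 mA

Assume active. Base-emitter loop: I_B = (V_BB − V_BE)/R_B = (5.4 − 0.7)/100 = 0.047 mA.
I_C = β·I_B = 50×0.047 = 2.35 mA.
V_CE = V_CC − I_C·R_C = 12 − 2.35×2.7 = 5.65 V > V_CE(sat), so the active-region assumption holds.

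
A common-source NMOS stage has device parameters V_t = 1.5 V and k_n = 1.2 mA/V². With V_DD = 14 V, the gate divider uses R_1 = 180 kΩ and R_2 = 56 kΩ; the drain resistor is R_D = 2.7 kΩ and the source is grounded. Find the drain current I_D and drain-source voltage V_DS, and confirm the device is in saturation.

V_G = V_DD·R_2/(R_1+R_2) = 14×56/236 = 3.32 V. With the source grounded, V_GS = V_G = 3.32 V.
Assume saturation: I_D = (k_n/2)(V_GS − V_t)² = (1.2/2)×(3.32 − 1.5)² = 0.6×1.82² = 1.99 mA.
V_DS = V_DD − I_D·R_D = 14 − 1.99×2.7 = 8.62 V.
Saturation requires V_DS ≥ V_GS − V_t = 1.82 V; 8.62 ≥ 1.82 ✓.

I_D ≈ 2 mA, V_DS ≈ 8.6 V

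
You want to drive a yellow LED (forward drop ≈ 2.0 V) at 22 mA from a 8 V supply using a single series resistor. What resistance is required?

R ≈ 0.27 kΩ

The resistor drops V_S − V_D = 8 − 2.0 = 6 V at 22 mA.
R = 6 V / 22 mA = 0.273 kΩ.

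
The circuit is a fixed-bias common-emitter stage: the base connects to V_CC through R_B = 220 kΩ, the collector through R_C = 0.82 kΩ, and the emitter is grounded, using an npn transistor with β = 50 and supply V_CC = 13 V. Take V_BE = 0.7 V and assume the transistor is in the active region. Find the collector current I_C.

I_C ≈ 2.8 mA

Base loop: V_CC = I_B·R_B + V_BE, so I_B = (13 − 0.7)/220 kΩ = 0.0559 mA.
In the active region I_C = β·I_B = 50 × 0.0559 = 2.8 mA.
Collector loop: V_CE = V_CC − I_C·R_C = 13 − 2.8×0.82 = 10.7 V.
Since V_CE = 10.7 V > V_CE(sat) ≈ 0.2 V, the transistor is in the active region as assumed.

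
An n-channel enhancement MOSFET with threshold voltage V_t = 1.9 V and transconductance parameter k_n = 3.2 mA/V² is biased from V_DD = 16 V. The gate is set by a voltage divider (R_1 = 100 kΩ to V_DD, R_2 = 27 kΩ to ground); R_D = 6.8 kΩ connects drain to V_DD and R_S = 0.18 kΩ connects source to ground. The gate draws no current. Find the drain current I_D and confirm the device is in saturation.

V_G = V_DD·R_2/(R_1+R_2) = 16×27/127 = 3.4 V.
Assume saturation: I_D = (k_n/2)(V_GS − V_t)² with V_GS = V_G − I_D·R_S = 3.4 − 0.18·I_D.
Substituting gives 0.0518·I_D² − 1.86·I_D + 3.61 = 0, with roots I_D = 2.05 or 33.9 mA.
The root I_D = 33.9 mA gives V_GS = -2.7 V ≤ V_t, so take I_D = 2.05 mA.
Then V_GS = 3.03 V and V_DS = V_DD − I_D(R_D+R_S) = 16 − 2.05×6.98 = 1.68 V.
Saturation requires V_DS ≥ V_GS − V_t = 1.13 V; 1.68 ≥ 1.13 ✓.

I_D ≈ 2.1 mA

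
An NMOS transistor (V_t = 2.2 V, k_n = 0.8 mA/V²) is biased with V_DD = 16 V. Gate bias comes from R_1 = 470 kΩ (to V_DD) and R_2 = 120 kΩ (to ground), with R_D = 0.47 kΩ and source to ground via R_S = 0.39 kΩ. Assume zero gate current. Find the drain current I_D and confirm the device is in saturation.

V_G = V_DD·R_2/(R_1+R_2) = 16×120/590 = 3.25 V.
Assume saturation: I_D = (k_n/2)(V_GS − V_t)² with V_GS = V_G − I_D·R_S = 3.25 − 0.39·I_D.
Substituting gives 0.0608·I_D² − 1.33·I_D + 0.445 = 0, with roots I_D = 0.34 or 21.5 mA.
The root I_D = 21.5 mA gives V_GS = -5.13 V ≤ V_t, so take I_D = 0.34 mA.
Then V_GS = 3.12 V and V_DS = V_DD − I_D(R_D+R_S) = 16 − 0.34×0.86 = 15.7 V.
Saturation requires V_DS ≥ V_GS − V_t = 0.922 V; 15.7 ≥ 0.922 ✓.

I_D ≈ 0.34 mA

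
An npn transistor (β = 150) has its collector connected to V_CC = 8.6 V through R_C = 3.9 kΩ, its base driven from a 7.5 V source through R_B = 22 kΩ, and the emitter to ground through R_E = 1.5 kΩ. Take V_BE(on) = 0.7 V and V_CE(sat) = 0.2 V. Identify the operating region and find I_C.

Assume active: I_B = (7.5 − 0.7)/(22 + 151×1.5) = 0.0274 mA, I_C = β·I_B = 4.1 mA.
Then V_CE = 8.6 − 4.1×3.9 − 4.13×1.5 = -13.6 V < 0.2 V — the active assumption fails.
Re-solve with V_CE = 0.2 V. KCL at the emitter: V_E/R_E = (V_BB−0.7−V_E)/R_B + (V_CC−0.2−V_E)/R_C, giving V_E = 2.54 V.
I_C = (V_CC − 0.2 − V_E)/R_C = (8.4 − 2.54)/3.9 = 1.5 mA.
Check: I_B = (6.8 − 2.54)/22 = 0.194 mA, and β·I_B = 29 mA > I_C, confirming saturation.

saturation; I_C ≈ 1.5 mA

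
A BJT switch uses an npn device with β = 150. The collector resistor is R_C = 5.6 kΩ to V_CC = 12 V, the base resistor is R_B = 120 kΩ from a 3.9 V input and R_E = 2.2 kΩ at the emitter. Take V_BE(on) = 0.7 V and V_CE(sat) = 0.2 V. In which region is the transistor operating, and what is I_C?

Assume active. Base-emitter loop: I_B = (V_BB − V_BE)/(R_B + (β+1)R_E) = (3.9 − 0.7)/(120 + 151×2.2) = 0.00708 mA.
I_C = β·I_B = 150×0.00708 = 1.06 mA.
V_CE = V_CC − I_C·R_C − I_E·R_E = 12 − 1.06×5.6 − 1.07×2.2 = 3.7 V > V_CE(sat), so the active-region assumption holds.

active; I_C ≈ 1.1 mA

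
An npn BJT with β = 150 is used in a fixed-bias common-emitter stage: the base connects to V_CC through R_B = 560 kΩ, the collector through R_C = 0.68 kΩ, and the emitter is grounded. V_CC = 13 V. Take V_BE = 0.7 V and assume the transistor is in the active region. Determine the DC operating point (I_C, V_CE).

Base loop: V_CC = I_B·R_B + V_BE, so I_B = (13 − 0.7)/560 kΩ = 0.022 mA.
In the active region I_C = β·I_B = 150 × 0.022 = 3.29 mA.
Collector loop: V_CE = V_CC − I_C·R_C = 13 − 3.29×0.68 = 10.8 V.
Since V_CE = 10.8 V > V_CE(sat) ≈ 0.2 V, the transistor is in the active region as assumed.

I_C ≈ 3.3 mA, V_CE ≈ 11 V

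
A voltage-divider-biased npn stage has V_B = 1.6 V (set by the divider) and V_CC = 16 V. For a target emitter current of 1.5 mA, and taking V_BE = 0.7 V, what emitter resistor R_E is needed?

V_E = V_B − V_BE = 1.6 − 0.7 = 0.9 V.
R_E = V_E / I_E = 0.9 / 1.5 = 0.6 kΩ.

R_E ≈ 0.6 kΩ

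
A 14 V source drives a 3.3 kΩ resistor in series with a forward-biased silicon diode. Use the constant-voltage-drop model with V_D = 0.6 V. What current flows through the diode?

KVL around the loop: 14 = V_D + I·R = 0.6 + I × 3.3 kΩ.
So I = (14 − 0.6) / 3.3 kΩ = 13.4 / 3.3 = 4.06 mA.

I ≈ 4.1 mA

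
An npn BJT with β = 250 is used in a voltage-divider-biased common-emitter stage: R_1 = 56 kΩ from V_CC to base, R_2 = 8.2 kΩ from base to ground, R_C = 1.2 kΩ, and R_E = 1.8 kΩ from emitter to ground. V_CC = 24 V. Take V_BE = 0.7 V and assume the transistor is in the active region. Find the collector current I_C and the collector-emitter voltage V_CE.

Thevenize the base divider: V_Th = V_CC·R_2/(R_1+R_2) = 24×8.2/64.2 = 3.07 V, R_Th = R_1‖R_2 = 7.15 kΩ.
Base-emitter loop: V_Th = I_B·R_Th + V_BE + (β+1)I_B·R_E, so I_B = (3.07 − 0.7) / (7.15 + 251×1.8) = 0.00515 mA.
I_C = β·I_B = 250×0.00515 = 1.29 mA, and I_E = (β+1)I_B = 1.29 mA.
V_CE = V_CC − I_C·R_C − I_E·R_E = 24 − 1.29×1.2 − 1.29×1.8 = 20.1 V.
V_CE = 20.1 V > 0.2 V confirms active-region operation.

I_C ≈ 1.3 mA, V_CE ≈ 20 V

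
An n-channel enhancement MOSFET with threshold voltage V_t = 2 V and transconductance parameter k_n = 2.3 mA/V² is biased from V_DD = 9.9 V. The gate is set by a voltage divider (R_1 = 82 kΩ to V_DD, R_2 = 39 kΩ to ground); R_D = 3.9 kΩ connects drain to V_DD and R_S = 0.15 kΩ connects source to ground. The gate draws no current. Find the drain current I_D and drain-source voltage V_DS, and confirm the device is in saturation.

V_G = V_DD·R_2/(R_1+R_2) = 9.9×39/121 = 3.19 V.
Assume saturation: I_D = (k_n/2)(V_GS − V_t)² with V_GS = V_G − I_D·R_S = 3.19 − 0.15·I_D.
Substituting gives 0.0259·I_D² − 1.41·I_D + 1.63 = 0, with roots I_D = 1.18 or 53.3 mA.
The root I_D = 53.3 mA gives V_GS = -4.81 V ≤ V_t, so take I_D = 1.18 mA.
Then V_GS = 3.01 V and V_DS = V_DD − I_D(R_D+R_S) = 9.9 − 1.18×4.05 = 5.11 V.
Saturation requires V_DS ≥ V_GS − V_t = 1.01 V; 5.11 ≥ 1.01 ✓.

I_D ≈ 1.2 mA, V_DS ≈ 5.1 V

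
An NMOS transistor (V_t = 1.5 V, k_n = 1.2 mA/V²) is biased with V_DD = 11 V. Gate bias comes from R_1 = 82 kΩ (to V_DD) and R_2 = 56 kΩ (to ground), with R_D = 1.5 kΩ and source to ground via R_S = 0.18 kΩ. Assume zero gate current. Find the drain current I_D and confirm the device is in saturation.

I_D ≈ 3.3 mA

V_G = V_DD·R_2/(R_1+R_2) = 11×56/138 = 4.46 V.
Assume saturation: I_D = (k_n/2)(V_GS − V_t)² with V_GS = V_G − I_D·R_S = 4.46 − 0.18·I_D.
Substituting gives 0.0194·I_D² − 1.64·I_D + 5.27 = 0, with roots I_D = 3.35 or 81 mA.
The root I_D = 81 mA gives V_GS = -10.1 V ≤ V_t, so take I_D = 3.35 mA.
Then V_GS = 3.86 V and V_DS = V_DD − I_D(R_D+R_S) = 11 − 3.35×1.68 = 5.38 V.
Saturation requires V_DS ≥ V_GS − V_t = 2.36 V; 5.38 ≥ 2.36 ✓.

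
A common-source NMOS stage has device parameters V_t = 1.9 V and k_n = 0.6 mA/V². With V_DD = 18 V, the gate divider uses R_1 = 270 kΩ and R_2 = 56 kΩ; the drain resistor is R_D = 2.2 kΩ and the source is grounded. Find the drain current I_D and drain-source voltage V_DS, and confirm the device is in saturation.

I_D ≈ 0.43 mA, V_DS ≈ 17 V

V_G = V_DD·R_2/(R_1+R_2) = 18×56/326 = 3.09 V. With the source grounded, V_GS = V_G = 3.09 V.
Assume saturation: I_D = (k_n/2)(V_GS − V_t)² = (0.6/2)×(3.09 − 1.9)² = 0.3×1.19² = 0.426 mA.
V_DS = V_DD − I_D·R_D = 18 − 0.426×2.2 = 17.1 V.
Saturation requires V_DS ≥ V_GS − V_t = 1.19 V; 17.1 ≥ 1.19 ✓.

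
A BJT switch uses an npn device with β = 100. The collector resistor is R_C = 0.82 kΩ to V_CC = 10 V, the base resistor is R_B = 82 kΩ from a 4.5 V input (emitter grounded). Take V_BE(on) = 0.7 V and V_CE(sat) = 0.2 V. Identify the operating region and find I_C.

active; I_C ≈ 4.6 mA

Assume active. Base-emitter loop: I_B = (V_BB − V_BE)/R_B = (4.5 − 0.7)/82 = 0.0463 mA.
I_C = β·I_B = 100×0.0463 = 4.63 mA.
V_CE = V_CC − I_C·R_C = 10 − 4.63×0.82 = 6.2 V > V_CE(sat), so the active-region assumption holds.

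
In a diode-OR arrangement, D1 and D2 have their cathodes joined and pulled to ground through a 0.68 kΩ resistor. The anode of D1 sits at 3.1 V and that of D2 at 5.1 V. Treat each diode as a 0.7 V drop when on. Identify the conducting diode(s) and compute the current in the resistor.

Assume both conduct. Then node N would need to be at both 3.1−0.7 = 2.4 V and 5.1−0.7 = 4.4 V, which is impossible.
Assume only D2 conducts: V_N = 5.1 − 0.7 = 4.4 V, so I_R = 4.4/0.68 = 6.47 mA.
Check D1: its anode-to-cathode voltage is 3.1 − 4.4 = -1.3 V < 0.7 V, so it is off. The assumption is consistent.

Only D2 conducts; I_R ≈ 6.5 mA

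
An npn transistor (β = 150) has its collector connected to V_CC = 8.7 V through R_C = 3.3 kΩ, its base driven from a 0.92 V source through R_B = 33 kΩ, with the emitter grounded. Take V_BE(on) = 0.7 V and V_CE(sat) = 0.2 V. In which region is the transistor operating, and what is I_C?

Assume active. Base-emitter loop: I_B = (V_BB − V_BE)/R_B = (0.92 − 0.7)/33 = 0.00667 mA.
I_C = β·I_B = 150×0.00667 = 1 mA.
V_CE = V_CC − I_C·R_C = 8.7 − 1×3.3 = 5.4 V > V_CE(sat), so the active-region assumption holds.

active; I_C ≈ 1 mA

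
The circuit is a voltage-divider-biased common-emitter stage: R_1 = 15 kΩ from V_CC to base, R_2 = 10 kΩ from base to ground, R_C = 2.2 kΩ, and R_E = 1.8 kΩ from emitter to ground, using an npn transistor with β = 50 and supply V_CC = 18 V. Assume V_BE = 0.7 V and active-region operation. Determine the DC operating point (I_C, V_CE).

I_C ≈ 3.3 mA, V_CE ≈ 4.6 V

Thevenize the base divider: V_Th = V_CC·R_2/(R_1+R_2) = 18×10/25 = 7.2 V, R_Th = R_1‖R_2 = 6 kΩ.
Base-emitter loop: V_Th = I_B·R_Th + V_BE + (β+1)I_B·R_E, so I_B = (7.2 − 0.7) / (6 + 51×1.8) = 0.0665 mA.
I_C = β·I_B = 50×0.0665 = 3.32 mA, and I_E = (β+1)I_B = 3.39 mA.
V_CE = V_CC − I_C·R_C − I_E·R_E = 18 − 3.32×2.2 − 3.39×1.8 = 4.59 V.
V_CE = 4.59 V > 0.2 V confirms active-region operation.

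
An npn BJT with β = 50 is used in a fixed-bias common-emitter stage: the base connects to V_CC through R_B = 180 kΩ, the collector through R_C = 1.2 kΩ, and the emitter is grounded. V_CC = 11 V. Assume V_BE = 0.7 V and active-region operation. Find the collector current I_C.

I_C ≈ 2.9 mA

Base loop: V_CC = I_B·R_B + V_BE, so I_B = (11 − 0.7)/180 kΩ = 0.0572 mA.
In the active region I_C = β·I_B = 50 × 0.0572 = 2.86 mA.
Collector loop: V_CE = V_CC − I_C·R_C = 11 − 2.86×1.2 = 7.57 V.
Since V_CE = 7.57 V > V_CE(sat) ≈ 0.2 V, the transistor is in the active region as assumed.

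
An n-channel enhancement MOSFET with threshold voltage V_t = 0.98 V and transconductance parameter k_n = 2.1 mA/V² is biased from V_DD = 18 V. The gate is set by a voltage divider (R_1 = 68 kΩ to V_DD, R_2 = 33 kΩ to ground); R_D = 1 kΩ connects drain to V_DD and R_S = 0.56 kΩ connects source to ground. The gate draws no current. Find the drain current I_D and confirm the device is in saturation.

I_D ≈ 4.9 mA

V_G = V_DD·R_2/(R_1+R_2) = 18×33/101 = 5.88 V.
Assume saturation: I_D = (k_n/2)(V_GS − V_t)² with V_GS = V_G − I_D·R_S = 5.88 − 0.56·I_D.
Substituting gives 0.329·I_D² − 6.76·I_D + 25.2 = 0, with roots I_D = 4.9 or 15.6 mA.
The root I_D = 15.6 mA gives V_GS = -2.88 V ≤ V_t, so take I_D = 4.9 mA.
Then V_GS = 3.14 V and V_DS = V_DD − I_D(R_D+R_S) = 18 − 4.9×1.56 = 10.4 V.
Saturation requires V_DS ≥ V_GS − V_t = 2.16 V; 10.4 ≥ 2.16 ✓.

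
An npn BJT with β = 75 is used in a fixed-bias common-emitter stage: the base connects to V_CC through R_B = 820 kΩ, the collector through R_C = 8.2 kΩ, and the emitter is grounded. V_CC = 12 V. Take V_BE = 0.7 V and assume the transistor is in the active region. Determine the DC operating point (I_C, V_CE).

I_C ≈ 1 mA, V_CE ≈ 3.5 V

Base loop: V_CC = I_B·R_B + V_BE, so I_B = (12 − 0.7)/820 kΩ = 0.0138 mA.
In the active region I_C = β·I_B = 75 × 0.0138 = 1.03 mA.
Collector loop: V_CE = V_CC − I_C·R_C = 12 − 1.03×8.2 = 3.53 V.
Since V_CE = 3.53 V > V_CE(sat) ≈ 0.2 V, the transistor is in the active region as assumed.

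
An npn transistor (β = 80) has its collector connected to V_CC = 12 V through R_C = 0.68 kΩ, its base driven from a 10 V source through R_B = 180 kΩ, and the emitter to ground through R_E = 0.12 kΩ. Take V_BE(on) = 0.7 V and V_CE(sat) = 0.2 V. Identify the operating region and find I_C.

Assume active. Base-emitter loop: I_B = (V_BB − V_BE)/(R_B + (β+1)R_E) = (10 − 0.7)/(180 + 81×0.12) = 0.049 mA.
I_C = β·I_B = 80×0.049 = 3.92 mA.
V_CE = V_CC − I_C·R_C − I_E·R_E = 12 − 3.92×0.68 − 3.97×0.12 = 8.86 V > V_CE(sat), so the active-region assumption holds.

active; I_C ≈ 3.9 mA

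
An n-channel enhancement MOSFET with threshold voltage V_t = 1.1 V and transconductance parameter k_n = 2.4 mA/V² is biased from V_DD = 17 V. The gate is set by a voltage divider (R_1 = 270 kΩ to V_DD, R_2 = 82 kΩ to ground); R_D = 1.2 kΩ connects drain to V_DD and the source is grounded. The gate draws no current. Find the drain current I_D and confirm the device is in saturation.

V_G = V_DD·R_2/(R_1+R_2) = 17×82/352 = 3.96 V. With the source grounded, V_GS = V_G = 3.96 V.
Assume saturation: I_D = (k_n/2)(V_GS − V_t)² = (2.4/2)×(3.96 − 1.1)² = 1.2×2.86² = 9.82 mA.
V_DS = V_DD − I_D·R_D = 17 − 9.82×1.2 = 5.22 V.
Saturation requires V_DS ≥ V_GS − V_t = 2.86 V; 5.22 ≥ 2.86 ✓.

I_D ≈ 9.8 mA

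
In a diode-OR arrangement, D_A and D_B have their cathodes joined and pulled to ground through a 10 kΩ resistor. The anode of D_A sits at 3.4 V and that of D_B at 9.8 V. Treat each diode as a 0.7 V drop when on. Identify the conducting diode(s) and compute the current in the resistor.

Assume both conduct. Then node N would need to be at both 3.4−0.7 = 2.7 V and 9.8−0.7 = 9.1 V, which is impossible.
Assume only D_B conducts: V_N = 9.8 − 0.7 = 9.1 V, so I_R = 9.1/10 = 0.91 mA.
Check D_A: its anode-to-cathode voltage is 3.4 − 9.1 = -5.7 V < 0.7 V, so it is off. The assumption is consistent.

Only D_B conducts; I_R ≈ 0.91 mA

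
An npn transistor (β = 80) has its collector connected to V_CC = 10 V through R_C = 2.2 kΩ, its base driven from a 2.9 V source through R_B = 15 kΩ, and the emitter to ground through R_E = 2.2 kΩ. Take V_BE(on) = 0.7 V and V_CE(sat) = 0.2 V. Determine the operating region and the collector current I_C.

active; I_C ≈ 0.91 mA

Assume active. Base-emitter loop: I_B = (V_BB − V_BE)/(R_B + (β+1)R_E) = (2.9 − 0.7)/(15 + 81×2.2) = 0.0114 mA.
I_C = β·I_B = 80×0.0114 = 0.911 mA.
V_CE = V_CC − I_C·R_C − I_E·R_E = 10 − 0.911×2.2 − 0.922×2.2 = 5.97 V > V_CE(sat), so the active-region assumption holds.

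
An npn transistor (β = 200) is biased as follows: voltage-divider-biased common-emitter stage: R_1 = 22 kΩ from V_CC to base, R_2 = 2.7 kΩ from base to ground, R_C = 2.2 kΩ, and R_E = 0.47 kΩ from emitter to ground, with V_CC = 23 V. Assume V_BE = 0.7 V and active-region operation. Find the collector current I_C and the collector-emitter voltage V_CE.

Thevenize the base divider: V_Th = V_CC·R_2/(R_1+R_2) = 23×2.7/24.7 = 2.51 V, R_Th = R_1‖R_2 = 2.4 kΩ.
Base-emitter loop: V_Th = I_B·R_Th + V_BE + (β+1)I_B·R_E, so I_B = (2.51 − 0.7) / (2.4 + 201×0.47) = 0.0187 mA.
I_C = β·I_B = 200×0.0187 = 3.75 mA, and I_E = (β+1)I_B = 3.76 mA.
V_CE = V_CC − I_C·R_C − I_E·R_E = 23 − 3.75×2.2 − 3.76×0.47 = 13 V.
V_CE = 13 V > 0.2 V confirms active-region operation.

I_C ≈ 3.7 mA, V_CE ≈ 13 V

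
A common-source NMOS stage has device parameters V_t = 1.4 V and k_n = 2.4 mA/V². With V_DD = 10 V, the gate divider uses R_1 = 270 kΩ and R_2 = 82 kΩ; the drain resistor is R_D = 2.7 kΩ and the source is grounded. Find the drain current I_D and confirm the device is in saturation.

I_D ≈ 1 mA

V_G = V_DD·R_2/(R_1+R_2) = 10×82/352 = 2.33 V. With the source grounded, V_GS = V_G = 2.33 V.
Assume saturation: I_D = (k_n/2)(V_GS − V_t)² = (2.4/2)×(2.33 − 1.4)² = 1.2×0.93² = 1.04 mA.
V_DS = V_DD − I_D·R_D = 10 − 1.04×2.7 = 7.2 V.
Saturation requires V_DS ≥ V_GS − V_t = 0.93 V; 7.2 ≥ 0.93 ✓.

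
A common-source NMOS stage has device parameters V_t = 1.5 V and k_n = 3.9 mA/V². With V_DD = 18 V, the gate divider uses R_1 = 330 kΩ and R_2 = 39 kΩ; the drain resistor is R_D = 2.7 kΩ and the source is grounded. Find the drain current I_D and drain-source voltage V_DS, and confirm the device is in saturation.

V_G = V_DD·R_2/(R_1+R_2) = 18×39/369 = 1.9 V. With the source grounded, V_GS = V_G = 1.9 V.
Assume saturation: I_D = (k_n/2)(V_GS − V_t)² = (3.9/2)×(1.9 − 1.5)² = 1.95×0.402² = 0.316 mA.
V_DS = V_DD − I_D·R_D = 18 − 0.316×2.7 = 17.1 V.
Saturation requires V_DS ≥ V_GS − V_t = 0.402 V; 17.1 ≥ 0.402 ✓.

I_D ≈ 0.32 mA, V_DS ≈ 17 V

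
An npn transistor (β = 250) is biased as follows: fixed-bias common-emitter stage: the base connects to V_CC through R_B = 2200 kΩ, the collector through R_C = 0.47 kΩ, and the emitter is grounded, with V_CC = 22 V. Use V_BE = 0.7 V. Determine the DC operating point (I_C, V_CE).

I_C ≈ 2.4 mA, V_CE ≈ 21 V

Base loop: V_CC = I_B·R_B + V_BE, so I_B = (22 − 0.7)/2200 kΩ = 0.00968 mA.
In the active region I_C = β·I_B = 250 × 0.00968 = 2.42 mA.
Collector loop: V_CE = V_CC − I_C·R_C = 22 − 2.42×0.47 = 20.9 V.
Since V_CE = 20.9 V > V_CE(sat) ≈ 0.2 V, the transistor is in the active region as assumed.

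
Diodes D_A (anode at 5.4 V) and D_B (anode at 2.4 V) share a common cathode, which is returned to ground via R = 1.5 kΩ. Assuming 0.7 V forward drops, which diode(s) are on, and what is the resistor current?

Assume both conduct. Then node N would need to be at both 5.4−0.7 = 4.7 V and 2.4−0.7 = 1.7 V, which is impossible.
Assume only D_A conducts: V_N = 5.4 − 0.7 = 4.7 V, so I_R = 4.7/1.5 = 3.13 mA.
Check D_B: its anode-to-cathode voltage is 2.4 − 4.7 = -2.3 V < 0.7 V, so it is off. The assumption is consistent.

Only D_A conducts; I_R ≈ 3.1 mA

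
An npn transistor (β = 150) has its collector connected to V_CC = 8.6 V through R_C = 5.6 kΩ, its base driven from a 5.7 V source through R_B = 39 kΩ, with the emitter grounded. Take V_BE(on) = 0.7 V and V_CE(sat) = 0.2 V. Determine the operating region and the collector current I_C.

saturation; I_C ≈ 1.5 mA

Assume active: I_B = (5.7 − 0.7)/39 = 0.128 mA, giving I_C = β·I_B = 19.2 mA.
But then V_CE = 8.6 − 19.2×5.6 = -99.1 V < V_CE(sat) = 0.2 V — impossible in the active region.
So the transistor is saturated. With V_CE = 0.2 V, I_C = (V_CC − 0.2)/R_C = 8.4/5.6 = 1.5 mA.
Check: β·I_B = 19.2 mA > I_C = 1.5 mA, confirming saturation.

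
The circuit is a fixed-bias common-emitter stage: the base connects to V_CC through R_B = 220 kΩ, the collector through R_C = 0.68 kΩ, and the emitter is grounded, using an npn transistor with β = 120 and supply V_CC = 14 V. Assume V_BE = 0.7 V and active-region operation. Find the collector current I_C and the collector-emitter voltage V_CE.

I_C ≈ 7.3 mA, V_CE ≈ 9.1 V

Base loop: V_CC = I_B·R_B + V_BE, so I_B = (14 − 0.7)/220 kΩ = 0.0605 mA.
In the active region I_C = β·I_B = 120 × 0.0605 = 7.25 mA.
Collector loop: V_CE = V_CC − I_C·R_C = 14 − 7.25×0.68 = 9.07 V.
Since V_CE = 9.07 V > V_CE(sat) ≈ 0.2 V, the transistor is in the active region as assumed.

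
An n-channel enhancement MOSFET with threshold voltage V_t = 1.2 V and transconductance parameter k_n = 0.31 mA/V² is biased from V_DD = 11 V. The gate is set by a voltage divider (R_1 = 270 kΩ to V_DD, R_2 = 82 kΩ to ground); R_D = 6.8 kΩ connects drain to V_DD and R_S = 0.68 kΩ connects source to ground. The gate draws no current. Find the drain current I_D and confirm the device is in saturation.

V_G = V_DD·R_2/(R_1+R_2) = 11×82/352 = 2.56 V.
Assume saturation: I_D = (k_n/2)(V_GS − V_t)² with V_GS = V_G − I_D·R_S = 2.56 − 0.68·I_D.
Substituting gives 0.0717·I_D² − 1.29·I_D + 0.288 = 0, with roots I_D = 0.226 or 17.7 mA.
The root I_D = 17.7 mA gives V_GS = -9.5 V ≤ V_t, so take I_D = 0.226 mA.
Then V_GS = 2.41 V and V_DS = V_DD − I_D(R_D+R_S) = 11 − 0.226×7.48 = 9.31 V.
Saturation requires V_DS ≥ V_GS − V_t = 1.21 V; 9.31 ≥ 1.21 ✓.

I_D ≈ 0.23 mA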